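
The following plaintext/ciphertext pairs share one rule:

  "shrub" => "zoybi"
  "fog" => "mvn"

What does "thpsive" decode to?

Compare letters: s→z is +7, h→o is +7, r→y is +7 — a constant shift. Every letter moves 7 places later in the alphabet, wrapping around z→a.
Reversing it on thpsive: t−7=m, h−7=a, p−7=i, s−7=l, i−7=b, v−7=o, e−7=x.

mailbox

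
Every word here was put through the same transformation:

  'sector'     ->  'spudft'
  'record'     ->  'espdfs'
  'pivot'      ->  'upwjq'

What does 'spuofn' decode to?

mentor

Two steps: reverse the string, then apply a Caesar shift of +1.
Reversing it on spuofn: shift back: s−1=r, p−1=o, u−1=t, o−1=n, f−1=e, n−1=m → rotnem; then reverse → mentor.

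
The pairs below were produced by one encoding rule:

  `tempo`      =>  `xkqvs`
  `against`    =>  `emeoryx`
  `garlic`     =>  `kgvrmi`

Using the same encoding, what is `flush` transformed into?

Shifts by position in tempo: pos 0: t→x (+4), pos 1: e→k (+6), pos 2: m→q (+4), pos 3: p→v (+6) — repeating every 2. A repeating key of period 2 is used — shifts +4, +6 over and over.
Applying it to flush: f+4=j, l+6=r, u+4=y, s+6=y, h+4=l.

jryyl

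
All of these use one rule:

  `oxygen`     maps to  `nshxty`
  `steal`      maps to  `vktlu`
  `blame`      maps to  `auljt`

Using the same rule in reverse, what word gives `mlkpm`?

o(14)→n(13) and x(23)→s(18) fit y≡15x+11 (mod 26); the inverse of 15 mod 26 is 7. Treating letters as 0–25, the rule is x ↦ 15x + 11 (mod 26).
Reversing it on mlkpm: m(12)→7·(12−11)≡7=h; l(11)→7·(11−11)≡0=a; k(10)→7·(10−11)≡19=t; p(15)→7·(15−11)≡2=c; m(12)→7·(12−11)≡7=h (all mod 26).

hatch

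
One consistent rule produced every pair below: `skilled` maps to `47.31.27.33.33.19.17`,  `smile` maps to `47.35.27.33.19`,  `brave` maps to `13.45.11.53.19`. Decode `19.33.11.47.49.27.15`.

elastic

The formula is n = 2×(alphabet index, a=1) + 9.
Reversing it on 19.33.11.47.49.27.15: 19→(19−9)÷2=5=e, 33→(33−9)÷2=12=l, 11→(11−9)÷2=1=a, 47→(47−9)÷2=19=s, 49→(49−9)÷2=20=t, 27→(27−9)÷2=9=i, 15→(15−9)÷2=3=c.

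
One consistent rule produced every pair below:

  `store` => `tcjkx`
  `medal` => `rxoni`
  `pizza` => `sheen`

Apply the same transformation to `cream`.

s(18)→t(19) and t(19)→c(2) fit y≡9x+13 (mod 26); the inverse of 9 mod 26 is 3. Treating letters as 0–25, the rule is x ↦ 9x + 13 (mod 26).
On cream: c(2)→9·2+13≡5=f; r(17)→9·17+13≡10=k; e(4)→9·4+13≡23=x; a(0)→9·0+13≡13=n; m(12)→9·12+13≡17=r (all mod 26).

fkxnr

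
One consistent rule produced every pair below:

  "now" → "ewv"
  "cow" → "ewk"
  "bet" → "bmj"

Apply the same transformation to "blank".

svitj

Two steps: reverse the string, then apply a Caesar shift of +8.
Applying it to blank: reverse → knalb; then shift: k+8=s, n+8=v, a+8=i, l+8=t, b+8=j.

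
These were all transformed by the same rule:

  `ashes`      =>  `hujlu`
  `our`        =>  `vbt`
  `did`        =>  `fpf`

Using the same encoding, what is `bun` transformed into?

The shift depends on letter class: consonant s→u is +2, but vowel a→h is +7. Vowels shift forward by 7 and consonants shift forward by 2.
For bun: b(cons)+2=d, u(vowel)+7=b, n(cons)+2=p.

dbp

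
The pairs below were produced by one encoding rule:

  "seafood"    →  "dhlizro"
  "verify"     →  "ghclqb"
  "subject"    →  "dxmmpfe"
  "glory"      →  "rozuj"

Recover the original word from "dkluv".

The shifts repeat in a cycle of length 2: positions 0,1,… shift by +11, +3, then the pattern repeats.
Reversing it on dkluv: d−11=s, k−3=h, l−11=a, u−3=r, v−11=k.

shark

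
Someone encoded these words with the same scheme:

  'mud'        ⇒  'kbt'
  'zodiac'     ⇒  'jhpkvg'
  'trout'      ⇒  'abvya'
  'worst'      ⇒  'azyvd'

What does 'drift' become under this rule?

The output letters match the input read backwards, each shifted +7: mud reversed is dum. Read the word backwards and shift each letter +7.
Applying it to drift: reverse → tfird; then shift: t+7=a, f+7=m, i+7=p, r+7=y, d+7=k.

ampyk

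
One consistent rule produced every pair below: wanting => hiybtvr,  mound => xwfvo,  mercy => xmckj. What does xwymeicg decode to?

Shifts by position in wanting: pos 0: w→h (+11), pos 1: a→i (+8), pos 2: n→y (+11), pos 3: t→b (+8) — repeating every 2. The shifts repeat in a cycle of length 2: positions 0,1,… shift by +11, +8, then the pattern repeats.
Undoing it on xwymeicg: x−11=m, w−8=o, y−11=n, m−8=e, e−11=t, i−8=a, c−11=r, g−8=y.

monetary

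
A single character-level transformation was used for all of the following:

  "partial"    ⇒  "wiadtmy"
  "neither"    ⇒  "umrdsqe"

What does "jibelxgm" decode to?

casualty

In partial: p→w is +7, a→i is +8, r→a is +9, t→d is +10 — the shift increases by 1 each position. Letter i (0-indexed) is shifted by i+7, so successive shifts are 7, 8, 9, ….
Reversing it on jibelxgm: j−7=c, i−8=a, b−9=s, e−10=u, l−11=a, x−12=l, g−13=t, m−14=y.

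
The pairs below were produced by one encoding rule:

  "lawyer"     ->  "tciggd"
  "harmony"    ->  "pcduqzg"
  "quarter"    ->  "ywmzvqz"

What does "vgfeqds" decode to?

network

Shifts by position in lawyer: pos 0: l→t (+8), pos 1: a→c (+2), pos 2: w→i (+12), pos 3: y→g (+8), pos 4: e→g (+2), pos 5: r→d (+12) — repeating every 3. A repeating key of period 3 is used — shifts +8, +2, +12 over and over.
Reversing it on vgfeqds: v−8=n, g−2=e, f−12=t, e−8=w, q−2=o, d−12=r, s−8=k.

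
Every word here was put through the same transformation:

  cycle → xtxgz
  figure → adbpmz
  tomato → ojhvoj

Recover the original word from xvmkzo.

carpet

Compare letters: c→x is +21, y→t is +21, c→x is +21 — a constant shift. Each letter is shifted forward by 21 in the alphabet (a Caesar shift of +21).
Undoing it on xvmkzo: x−21=c, v−21=a, m−21=r, k−21=p, z−21=e, o−21=t.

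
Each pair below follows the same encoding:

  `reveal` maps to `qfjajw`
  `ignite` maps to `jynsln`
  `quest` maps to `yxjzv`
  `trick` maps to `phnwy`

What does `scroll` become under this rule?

The output letters match the input read backwards, each shifted +5: reveal reversed is laever. Two steps: reverse the string, then apply a Caesar shift of +5.
On scroll: reverse → llorcs; then shift: l+5=q, l+5=q, o+5=t, r+5=w, c+5=h, s+5=x.

qqtwhx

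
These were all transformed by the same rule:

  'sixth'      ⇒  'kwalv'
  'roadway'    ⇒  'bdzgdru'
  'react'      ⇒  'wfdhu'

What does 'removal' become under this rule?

The output letters match the input read backwards, each shifted +3: sixth reversed is htxis. The word is reversed, then every letter is shifted forward by 3.
For removal: reverse → lavomer; then shift: l+3=o, a+3=d, v+3=y, o+3=r, m+3=p, e+3=h, r+3=u.

odyrphu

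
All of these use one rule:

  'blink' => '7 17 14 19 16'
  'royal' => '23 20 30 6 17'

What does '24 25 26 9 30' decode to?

study

b is letter #2 and maps to 7: an offset of 5. Letters become their 1-based position plus 5 (so a→6, b→7, …).
Decoding 24 25 26 9 30: 24→(24−5)÷1=19=s, 25→(25−5)÷1=20=t, 26→(26−5)÷1=21=u, 9→(9−5)÷1=4=d, 30→(30−5)÷1=25=y.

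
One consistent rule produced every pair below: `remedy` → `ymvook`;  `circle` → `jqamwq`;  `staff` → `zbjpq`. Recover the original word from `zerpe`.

swift

Letter i (0-indexed) is shifted by i+7, so successive shifts are 7, 8, 9, ….
Reversing it on zerpe: z−7=s, e−8=w, r−9=i, p−10=f, e−11=t.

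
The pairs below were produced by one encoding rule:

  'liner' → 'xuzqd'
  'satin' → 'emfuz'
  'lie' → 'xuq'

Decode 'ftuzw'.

Compare letters: l→x is +12, i→u is +12, n→z is +12 — a constant shift. Each letter is shifted forward by 12 in the alphabet (a Caesar shift of +12).
Undoing it on ftuzw: f−12=t, t−12=h, u−12=i, z−12=n, w−12=k.

think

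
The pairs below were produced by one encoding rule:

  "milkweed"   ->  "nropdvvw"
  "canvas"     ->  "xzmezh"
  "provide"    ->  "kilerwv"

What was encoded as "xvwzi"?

Each pair mirrors across the alphabet (m↔n, i↔r, l↔o): positions sum to 25. This is the alphabet-reversal cipher (Atbash): a becomes z, b becomes y, etc.
Reversing it on xvwzi: x↔c, v↔e, w↔d, z↔a, i↔r.

cedar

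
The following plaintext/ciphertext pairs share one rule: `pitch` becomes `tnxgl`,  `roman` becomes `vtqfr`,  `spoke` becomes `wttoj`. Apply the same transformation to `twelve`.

xajpzj

The shift depends on letter class: consonant p→t is +4, but vowel i→n is +5. The rule splits by letter class: vowels +5, consonants +4.
Applying it to twelve: t(cons)+4=x, w(cons)+4=a, e(vowel)+5=j, l(cons)+4=p, v(cons)+4=z, e(vowel)+5=j.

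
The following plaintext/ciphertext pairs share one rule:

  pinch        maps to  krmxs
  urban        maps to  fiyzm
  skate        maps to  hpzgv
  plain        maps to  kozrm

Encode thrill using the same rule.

gsiroo

p(15)→k(10) and i(8)→r(17) fit y≡25x+25 (mod 26); the inverse of 25 mod 26 is 25. Treating letters as 0–25, the rule is x ↦ 25x + 25 (mod 26).
For thrill: t(19)→25·19+25≡6=g; h(7)→25·7+25≡18=s; r(17)→25·17+25≡8=i; i(8)→25·8+25≡17=r; l(11)→25·11+25≡14=o; l(11)→25·11+25≡14=o (all mod 26).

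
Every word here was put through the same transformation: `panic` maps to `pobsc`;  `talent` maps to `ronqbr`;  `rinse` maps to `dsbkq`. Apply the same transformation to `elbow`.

p(15)→p(15) and a(0)→o(14) fit y≡7x+14 (mod 26); the inverse of 7 mod 26 is 15. This is an affine cipher: with a=0,…,z=25, each position x becomes (7x+14) mod 26.
Applying it to elbow: e(4)→7·4+14≡16=q; l(11)→7·11+14≡13=n; b(1)→7·1+14≡21=v; o(14)→7·14+14≡8=i; w(22)→7·22+14≡12=m (all mod 26).

qnvim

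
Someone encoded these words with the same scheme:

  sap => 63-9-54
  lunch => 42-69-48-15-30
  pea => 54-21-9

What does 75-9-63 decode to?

was

s(#19)→63 and a(#1)→9: differences scale by 3, so n = 3·pos + 6. Each letter becomes 3×(its alphabet position, a=1..z=26) + 6.
Reversing it on 75-9-63: 75→(75−6)÷3=23=w, 9→(9−6)÷3=1=a, 63→(63−6)÷3=19=s.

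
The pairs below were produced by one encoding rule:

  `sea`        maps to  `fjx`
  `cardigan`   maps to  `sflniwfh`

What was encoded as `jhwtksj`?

The output letters match the input read backwards, each shifted +5: sea reversed is aes. The word is reversed, then every letter is shifted forward by 5.
Undoing it on jhwtksj: shift back: j−5=e, h−5=c, w−5=r, t−5=o, k−5=f, s−5=n, j−5=e → ecrofne; then reverse → enforce.

enforce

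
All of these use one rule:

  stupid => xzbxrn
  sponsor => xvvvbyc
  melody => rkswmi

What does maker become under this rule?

In stupid: s→x is +5, t→z is +6, u→b is +7, p→x is +8 — the shift increases by 1 each position. The shift increases by 1 at each position, starting from +5: 5, 6, 7, ….
For maker: m+5=r, a+6=g, k+7=r, e+8=m, r+9=a.

rgrma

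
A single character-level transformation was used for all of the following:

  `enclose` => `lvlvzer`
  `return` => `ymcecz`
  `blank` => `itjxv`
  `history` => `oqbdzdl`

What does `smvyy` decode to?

lemon

In enclose: e→l is +7, n→v is +8, c→l is +9, l→v is +10 — the shift increases by 1 each position. The shift increases by 1 at each position, starting from +7: 7, 8, 9, ….
Decoding smvyy: s−7=l, m−8=e, v−9=m, y−10=o, y−11=n.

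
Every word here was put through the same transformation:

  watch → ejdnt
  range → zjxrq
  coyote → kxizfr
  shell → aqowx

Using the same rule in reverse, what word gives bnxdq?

tense

In watch: w→e is +8, a→j is +9, t→d is +10, c→n is +11 — the shift increases by 1 each position. Each letter shifts forward by (position + 8), i.e. 8, 9, 10, … — the shift grows by one for each successive letter.
Decoding bnxdq: b−8=t, n−9=e, x−10=n, d−11=s, q−12=e.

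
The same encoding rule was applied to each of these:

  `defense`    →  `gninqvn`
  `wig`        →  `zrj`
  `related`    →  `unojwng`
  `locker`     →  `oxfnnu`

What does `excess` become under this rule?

The shift depends on letter class: consonant d→g is +3, but vowel e→n is +9. Two shifts are in play — +9 for a/e/i/o/u, +3 for every other letter.
Applying it to excess: e(vowel)+9=n, x(cons)+3=a, c(cons)+3=f, e(vowel)+9=n, s(cons)+3=v, s(cons)+3=v.

nafnvv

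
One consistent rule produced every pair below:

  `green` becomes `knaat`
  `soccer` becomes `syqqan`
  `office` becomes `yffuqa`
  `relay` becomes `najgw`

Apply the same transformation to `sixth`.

surxp

g(6)→k(10) and r(17)→n(13) fit y≡5x+6 (mod 26); the inverse of 5 mod 26 is 21. This is an affine cipher: with a=0,…,z=25, each position x becomes (5x+6) mod 26.
Applying it to sixth: s(18)→5·18+6≡18=s; i(8)→5·8+6≡20=u; x(23)→5·23+6≡17=r; t(19)→5·19+6≡23=x; h(7)→5·7+6≡15=p (all mod 26).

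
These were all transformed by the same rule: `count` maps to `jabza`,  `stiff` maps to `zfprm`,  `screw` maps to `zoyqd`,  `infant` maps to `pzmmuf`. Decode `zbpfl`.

spite

Shifts by position in count: pos 0: c→j (+7), pos 1: o→a (+12), pos 2: u→b (+7), pos 3: n→z (+12) — repeating every 2. It's a Vigenère-style cipher with numeric key [7,12]: position i shifts by key[i mod 2].
Undoing it on zbpfl: z−7=s, b−12=p, p−7=i, f−12=t, l−7=e.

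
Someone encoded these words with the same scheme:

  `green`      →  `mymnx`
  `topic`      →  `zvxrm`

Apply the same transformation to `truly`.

zycui

Each letter shifts forward by (position + 6), i.e. 6, 7, 8, … — the shift grows by one for each successive letter.
For truly: t+6=z, r+7=y, u+8=c, l+9=u, y+10=i.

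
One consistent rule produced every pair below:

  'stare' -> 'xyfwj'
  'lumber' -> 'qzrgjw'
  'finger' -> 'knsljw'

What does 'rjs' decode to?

Each letter is shifted forward by 5 in the alphabet (a Caesar shift of +5).
Decoding rjs: r−5=m, j−5=e, s−5=n.

men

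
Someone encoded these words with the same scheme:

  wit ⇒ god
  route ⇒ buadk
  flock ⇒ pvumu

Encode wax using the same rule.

ggh

The shift depends on letter class: consonant w→g is +10, but vowel i→o is +6. The rule splits by letter class: vowels +6, consonants +10.
On wax: w(cons)+10=g, a(vowel)+6=g, x(cons)+10=h.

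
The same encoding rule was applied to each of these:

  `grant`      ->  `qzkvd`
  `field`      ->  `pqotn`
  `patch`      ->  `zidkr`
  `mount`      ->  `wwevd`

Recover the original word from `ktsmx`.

Shifts by position in grant: pos 0: g→q (+10), pos 1: r→z (+8), pos 2: a→k (+10), pos 3: n→v (+8) — repeating every 2. It's a Vigenère-style cipher with numeric key [10,8]: position i shifts by key[i mod 2].
Reversing it on ktsmx: k−10=a, t−8=l, s−10=i, m−8=e, x−10=n.

alien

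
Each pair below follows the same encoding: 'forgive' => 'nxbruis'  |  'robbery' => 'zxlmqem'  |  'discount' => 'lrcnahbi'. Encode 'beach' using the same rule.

jnknt

In forgive: f→n is +8, o→x is +9, r→b is +10, g→r is +11 — the shift increases by 1 each position. The shift increases by 1 at each position, starting from +8: 8, 9, 10, ….
On beach: b+8=j, e+9=n, a+10=k, c+11=n, h+12=t.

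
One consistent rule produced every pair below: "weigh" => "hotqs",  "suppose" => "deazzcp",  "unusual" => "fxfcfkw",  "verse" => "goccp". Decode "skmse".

habit

Shifts by position in weigh: pos 0: w→h (+11), pos 1: e→o (+10), pos 2: i→t (+11), pos 3: g→q (+10) — repeating every 2. The shifts repeat in a cycle of length 2: positions 0,1,… shift by +11, +10, then the pattern repeats.
Decoding skmse: s−11=h, k−10=a, m−11=b, s−10=i, e−11=t.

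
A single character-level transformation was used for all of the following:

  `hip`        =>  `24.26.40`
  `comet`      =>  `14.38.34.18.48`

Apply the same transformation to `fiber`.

20.26.12.18.44

Each letter becomes 2×(its alphabet position, a=1..z=26) + 8.
Applying it to fiber: f=6→20, i=9→26, b=2→12, e=5→18, r=18→44.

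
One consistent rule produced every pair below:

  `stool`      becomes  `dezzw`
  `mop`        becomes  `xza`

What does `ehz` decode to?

two

Compare letters: s→d is +11, t→e is +11, o→z is +11 — a constant shift. Each letter is shifted forward by 11 in the alphabet (a Caesar shift of +11).
Reversing it on ehz: e−11=t, h−11=w, z−11=o.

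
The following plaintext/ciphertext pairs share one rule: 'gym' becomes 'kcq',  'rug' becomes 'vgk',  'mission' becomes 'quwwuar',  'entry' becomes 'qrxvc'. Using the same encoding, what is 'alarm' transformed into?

The shift depends on letter class: consonant g→k is +4, but vowel u→g is +12. The rule splits by letter class: vowels +12, consonants +4.
On alarm: a(vowel)+12=m, l(cons)+4=p, a(vowel)+12=m, r(cons)+4=v, m(cons)+4=q.

mpmvq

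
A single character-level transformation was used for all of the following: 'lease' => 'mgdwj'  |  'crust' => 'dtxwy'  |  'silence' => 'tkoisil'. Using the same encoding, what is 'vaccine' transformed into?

In lease: l→m is +1, e→g is +2, a→d is +3, s→w is +4 — the shift increases by 1 each position. The shift increases by 1 at each position, starting from +1: 1, 2, 3, ….
For vaccine: v+1=w, a+2=c, c+3=f, c+4=g, i+5=n, n+6=t, e+7=l.

wcfgntl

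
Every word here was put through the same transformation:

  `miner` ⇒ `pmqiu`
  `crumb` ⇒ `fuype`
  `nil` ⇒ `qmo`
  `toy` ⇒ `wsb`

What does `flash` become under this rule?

Two shifts are in play — +4 for a/e/i/o/u, +3 for every other letter.
On flash: f(cons)+3=i, l(cons)+3=o, a(vowel)+4=e, s(cons)+3=v, h(cons)+3=k.

ioevk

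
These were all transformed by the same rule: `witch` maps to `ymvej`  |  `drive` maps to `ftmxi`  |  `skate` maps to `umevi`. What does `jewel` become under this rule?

liyin

The shift depends on letter class: consonant w→y is +2, but vowel i→m is +4. Vowels shift forward by 4 and consonants shift forward by 2.
On jewel: j(cons)+2=l, e(vowel)+4=i, w(cons)+2=y, e(vowel)+4=i, l(cons)+2=n.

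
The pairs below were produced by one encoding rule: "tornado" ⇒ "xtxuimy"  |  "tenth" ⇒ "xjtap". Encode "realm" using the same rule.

In tornado: t→x is +4, o→t is +5, r→x is +6, n→u is +7 — the shift increases by 1 each position. Letter i (0-indexed) is shifted by i+4, so successive shifts are 4, 5, 6, ….
Applying it to realm: r+4=v, e+5=j, a+6=g, l+7=s, m+8=u.

vjgsu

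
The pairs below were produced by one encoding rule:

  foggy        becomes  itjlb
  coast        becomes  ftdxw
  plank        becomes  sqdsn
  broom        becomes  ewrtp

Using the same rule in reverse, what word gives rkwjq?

The shifts repeat in a cycle of length 2: positions 0,1,… shift by +3, +5, then the pattern repeats.
Decoding rkwjq: r−3=o, k−5=f, w−3=t, j−5=e, q−3=n.

often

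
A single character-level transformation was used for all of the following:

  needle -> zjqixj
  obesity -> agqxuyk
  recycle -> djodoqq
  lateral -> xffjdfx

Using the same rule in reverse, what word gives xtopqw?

Shifts by position in needle: pos 0: n→z (+12), pos 1: e→j (+5), pos 2: e→q (+12), pos 3: d→i (+5) — repeating every 2. It's a Vigenère-style cipher with numeric key [12,5]: position i shifts by key[i mod 2].
Reversing it on xtopqw: x−12=l, t−5=o, o−12=c, p−5=k, q−12=e, w−5=r.

locker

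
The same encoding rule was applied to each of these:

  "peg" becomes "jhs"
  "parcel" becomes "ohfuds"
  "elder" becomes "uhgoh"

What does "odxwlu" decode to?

ritual

The output letters match the input read backwards, each shifted +3: peg reversed is gep. The word is reversed, then every letter is shifted forward by 3.
Undoing it on odxwlu: shift back: o−3=l, d−3=a, x−3=u, w−3=t, l−3=i, u−3=r → lautir; then reverse → ritual.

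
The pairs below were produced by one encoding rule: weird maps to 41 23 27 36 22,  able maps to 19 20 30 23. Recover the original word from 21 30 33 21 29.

w is letter #23 and maps to 41: an offset of 18. Each letter is replaced by its alphabet position (a=1..z=26) + 18.
Undoing it on 21 30 33 21 29: 21→(21−18)÷1=3=c, 30→(30−18)÷1=12=l, 33→(33−18)÷1=15=o, 21→(21−18)÷1=3=c, 29→(29−18)÷1=11=k.

clock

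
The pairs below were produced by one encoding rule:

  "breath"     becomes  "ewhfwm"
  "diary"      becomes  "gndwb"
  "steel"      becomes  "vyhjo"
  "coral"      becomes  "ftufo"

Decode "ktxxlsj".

housing

The shifts repeat in a cycle of length 2: positions 0,1,… shift by +3, +5, then the pattern repeats.
Decoding ktxxlsj: k−3=h, t−5=o, x−3=u, x−5=s, l−3=i, s−5=n, j−3=g.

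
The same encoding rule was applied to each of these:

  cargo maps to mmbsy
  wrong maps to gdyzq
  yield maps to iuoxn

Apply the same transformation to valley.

Shifts by position in cargo: pos 0: c→m (+10), pos 1: a→m (+12), pos 2: r→b (+10), pos 3: g→s (+12) — repeating every 2. A repeating key of period 2 is used — shifts +10, +12 over and over.
Applying it to valley: v+10=f, a+12=m, l+10=v, l+12=x, e+10=o, y+12=k.

fmvxok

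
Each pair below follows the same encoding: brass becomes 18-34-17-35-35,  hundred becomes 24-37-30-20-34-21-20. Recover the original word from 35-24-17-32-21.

b is letter #2 and maps to 18: an offset of 16. Letters become their 1-based position plus 16 (so a→17, b→18, …).
Undoing it on 35-24-17-32-21: 35→(35−16)÷1=19=s, 24→(24−16)÷1=8=h, 17→(17−16)÷1=1=a, 32→(32−16)÷1=16=p, 21→(21−16)÷1=5=e.

shape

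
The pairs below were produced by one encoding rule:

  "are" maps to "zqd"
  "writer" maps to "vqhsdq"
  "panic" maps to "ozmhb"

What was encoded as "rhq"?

sir

Compare letters: a→z is +25, r→q is +25, e→d is +25 — a constant shift. It's a constant shift of +25 (ROT25).
Reversing it on rhq: r−25=s, h−25=i, q−25=r.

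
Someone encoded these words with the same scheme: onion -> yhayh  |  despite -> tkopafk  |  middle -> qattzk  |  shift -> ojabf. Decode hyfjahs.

nothing

This is an affine cipher: with a=0,…,z=25, each position x becomes (17x+20) mod 26.
Decoding hyfjahs: h(7)→23·(7−20)≡13=n; y(24)→23·(24−20)≡14=o; f(5)→23·(5−20)≡19=t; j(9)→23·(9−20)≡7=h; a(0)→23·(0−20)≡8=i; h(7)→23·(7−20)≡13=n; s(18)→23·(18−20)≡6=g (all mod 26).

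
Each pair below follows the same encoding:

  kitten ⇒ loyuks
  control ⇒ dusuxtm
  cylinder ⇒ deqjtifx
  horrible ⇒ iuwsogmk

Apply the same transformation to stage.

It's a Vigenère-style cipher with numeric key [1,6,5]: position i shifts by key[i mod 3].
For stage: s+1=t, t+6=z, a+5=f, g+1=h, e+6=k.

tzfhk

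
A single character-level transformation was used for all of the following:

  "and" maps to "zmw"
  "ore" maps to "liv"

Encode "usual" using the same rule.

Each pair mirrors across the alphabet (a↔z, n↔m, d↔w): positions sum to 25. Letters are reflected about the middle of the alphabet (position → 25−position): Atbash.
Applying it to usual: u↔f, s↔h, u↔f, a↔z, l↔o.

fhfzo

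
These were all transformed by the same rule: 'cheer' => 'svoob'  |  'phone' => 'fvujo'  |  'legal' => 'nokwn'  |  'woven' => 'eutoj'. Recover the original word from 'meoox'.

sweet

Treating letters as 0–25, the rule is x ↦ 11x + 22 (mod 26).
Undoing it on meoox: m(12)→19·(12−22)≡18=s; e(4)→19·(4−22)≡22=w; o(14)→19·(14−22)≡4=e; o(14)→19·(14−22)≡4=e; x(23)→19·(23−22)≡19=t (all mod 26).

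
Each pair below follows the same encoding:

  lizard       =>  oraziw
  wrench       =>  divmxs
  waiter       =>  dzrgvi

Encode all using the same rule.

Each pair mirrors across the alphabet (l↔o, i↔r, z↔a): positions sum to 25. Each letter is replaced by its mirror in the alphabet: a↔z, b↔y, c↔x, and so on (the Atbash cipher).
On all: a↔z, l↔o, l↔o.

zoo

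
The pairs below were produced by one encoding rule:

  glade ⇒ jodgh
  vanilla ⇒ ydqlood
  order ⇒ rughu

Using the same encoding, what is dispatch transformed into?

Compare letters: g→j is +3, l→o is +3, a→d is +3 — a constant shift. This is a Caesar cipher with shift 3.
Applying it to dispatch: d+3=g, i+3=l, s+3=v, p+3=s, a+3=d, t+3=w, c+3=f, h+3=k.

glvsdwfk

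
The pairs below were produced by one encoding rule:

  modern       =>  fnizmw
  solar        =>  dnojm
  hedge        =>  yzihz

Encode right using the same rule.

Treating letters as 0–25, the rule is x ↦ 17x + 9 (mod 26).
On right: r(17)→17·17+9≡12=m; i(8)→17·8+9≡15=p; g(6)→17·6+9≡7=h; h(7)→17·7+9≡24=y; t(19)→17·19+9≡20=u (all mod 26).

mphyu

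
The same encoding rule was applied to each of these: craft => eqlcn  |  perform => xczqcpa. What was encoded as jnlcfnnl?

The output letters match the input read backwards, each shifted +11: craft reversed is tfarc. Read the word backwards and shift each letter +11.
Undoing it on jnlcfnnl: shift back: j−11=y, n−11=c, l−11=a, c−11=r, f−11=u, n−11=c, n−11=c, l−11=a → ycarucca; then reverse → accuracy.

accuracy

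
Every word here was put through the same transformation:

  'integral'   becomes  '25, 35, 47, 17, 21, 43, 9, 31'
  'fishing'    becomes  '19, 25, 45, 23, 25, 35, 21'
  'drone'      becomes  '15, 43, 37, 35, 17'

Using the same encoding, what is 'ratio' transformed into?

i(#9)→25 and n(#14)→35: differences scale by 2, so n = 2·pos + 7. With a=1..z=26, the number is 2·pos + 7.
For ratio: r=18→43, a=1→9, t=20→47, i=9→25, o=15→37.

43, 9, 47, 25, 37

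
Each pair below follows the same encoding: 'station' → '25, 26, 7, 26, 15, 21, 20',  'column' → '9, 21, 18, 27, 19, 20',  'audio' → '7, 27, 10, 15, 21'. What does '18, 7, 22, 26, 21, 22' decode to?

s is letter #19 and maps to 25: an offset of 6. The number is (letter's place in the alphabet, a=1) + 6.
Reversing it on 18, 7, 22, 26, 21, 22: 18→(18−6)÷1=12=l, 7→(7−6)÷1=1=a, 22→(22−6)÷1=16=p, 26→(26−6)÷1=20=t, 21→(21−6)÷1=15=o, 22→(22−6)÷1=16=p.

laptop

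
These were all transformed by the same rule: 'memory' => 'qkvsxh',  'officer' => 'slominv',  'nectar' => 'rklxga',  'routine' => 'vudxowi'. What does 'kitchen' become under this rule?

The shifts repeat in a cycle of length 3: positions 0,1,… shift by +4, +6, +9, then the pattern repeats.
On kitchen: k+4=o, i+6=o, t+9=c, c+4=g, h+6=n, e+9=n, n+4=r.

oocgnnr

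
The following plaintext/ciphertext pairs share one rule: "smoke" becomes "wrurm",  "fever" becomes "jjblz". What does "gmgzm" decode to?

Each letter shifts forward by (position + 4), i.e. 4, 5, 6, … — the shift grows by one for each successive letter.
Decoding gmgzm: g−4=c, m−5=h, g−6=a, z−7=s, m−8=e.

chase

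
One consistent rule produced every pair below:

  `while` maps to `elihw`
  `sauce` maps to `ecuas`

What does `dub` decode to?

The output letters match the input read backwards: while reversed is elihw. It's just the letters in reverse order.
Undoing it on dub: then reverse → bud.

bud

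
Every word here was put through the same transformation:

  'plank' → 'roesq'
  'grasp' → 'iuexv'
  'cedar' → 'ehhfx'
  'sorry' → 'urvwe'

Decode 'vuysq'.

In plank: p→r is +2, l→o is +3, a→e is +4, n→s is +5 — the shift increases by 1 each position. Each letter shifts forward by (position + 2), i.e. 2, 3, 4, … — the shift grows by one for each successive letter.
Reversing it on vuysq: v−2=t, u−3=r, y−4=u, s−5=n, q−6=k.

trunk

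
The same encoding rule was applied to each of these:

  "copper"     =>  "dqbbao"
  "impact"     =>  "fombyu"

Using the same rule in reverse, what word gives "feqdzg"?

unrest

The output letters match the input read backwards, each shifted +12: copper reversed is reppoc. Two steps: reverse the string, then apply a Caesar shift of +12.
Reversing it on feqdzg: shift back: f−12=t, e−12=s, q−12=e, d−12=r, z−12=n, g−12=u → tsernu; then reverse → unrest.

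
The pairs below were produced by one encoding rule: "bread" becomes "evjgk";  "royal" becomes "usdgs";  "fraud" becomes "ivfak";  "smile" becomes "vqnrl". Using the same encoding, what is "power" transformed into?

Letter i (0-indexed) is shifted by i+3, so successive shifts are 3, 4, 5, ….
Applying it to power: p+3=s, o+4=s, w+5=b, e+6=k, r+7=y.

ssbky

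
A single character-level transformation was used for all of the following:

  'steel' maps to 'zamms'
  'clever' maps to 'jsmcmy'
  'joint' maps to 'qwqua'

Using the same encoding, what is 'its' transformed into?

The shift depends on letter class: consonant s→z is +7, but vowel e→m is +8. The rule splits by letter class: vowels +8, consonants +7.
For its: i(vowel)+8=q, t(cons)+7=a, s(cons)+7=z.

qaz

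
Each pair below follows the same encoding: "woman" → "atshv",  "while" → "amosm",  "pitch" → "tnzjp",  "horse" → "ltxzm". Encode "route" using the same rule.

In woman: w→a is +4, o→t is +5, m→s is +6, a→h is +7 — the shift increases by 1 each position. The shift increases by 1 at each position, starting from +4: 4, 5, 6, ….
For route: r+4=v, o+5=t, u+6=a, t+7=a, e+8=m.

vtaam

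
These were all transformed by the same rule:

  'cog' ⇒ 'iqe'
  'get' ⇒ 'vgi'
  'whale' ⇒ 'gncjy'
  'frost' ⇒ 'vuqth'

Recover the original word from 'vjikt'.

right

Read the word backwards and shift each letter +2.
Reversing it on vjikt: shift back: v−2=t, j−2=h, i−2=g, k−2=i, t−2=r → thgir; then reverse → right.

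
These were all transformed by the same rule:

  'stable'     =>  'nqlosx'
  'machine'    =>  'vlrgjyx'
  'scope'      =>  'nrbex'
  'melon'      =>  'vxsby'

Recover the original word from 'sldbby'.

lagoon

Treating letters as 0–25, the rule is x ↦ 3x + 11 (mod 26).
Undoing it on sldbby: s(18)→9·(18−11)≡11=l; l(11)→9·(11−11)≡0=a; d(3)→9·(3−11)≡6=g; b(1)→9·(1−11)≡14=o; b(1)→9·(1−11)≡14=o; y(24)→9·(24−11)≡13=n (all mod 26).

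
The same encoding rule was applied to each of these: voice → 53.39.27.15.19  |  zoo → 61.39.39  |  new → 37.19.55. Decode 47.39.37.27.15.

sonic

v(#22)→53 and o(#15)→39: differences scale by 2, so n = 2·pos + 9. The formula is n = 2×(alphabet index, a=1) + 9.
Reversing it on 47.39.37.27.15: 47→(47−9)÷2=19=s, 39→(39−9)÷2=15=o, 37→(37−9)÷2=14=n, 27→(27−9)÷2=9=i, 15→(15−9)÷2=3=c.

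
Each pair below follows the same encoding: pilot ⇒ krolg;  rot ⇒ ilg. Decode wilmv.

Each pair mirrors across the alphabet (p↔k, i↔r, l↔o): positions sum to 25. Letters are reflected about the middle of the alphabet (position → 25−position): Atbash.
Reversing it on wilmv: w↔d, i↔r, l↔o, m↔n, v↔e.

drone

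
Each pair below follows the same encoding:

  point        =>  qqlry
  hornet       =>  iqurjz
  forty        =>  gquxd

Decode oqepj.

Each letter shifts forward by (position + 1), i.e. 1, 2, 3, … — the shift grows by one for each successive letter.
Decoding oqepj: o−1=n, q−2=o, e−3=b, p−4=l, j−5=e.

noble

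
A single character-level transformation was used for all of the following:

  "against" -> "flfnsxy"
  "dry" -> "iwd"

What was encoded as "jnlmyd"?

eighty

Every letter moves 5 places later in the alphabet, wrapping around z→a.
Decoding jnlmyd: j−5=e, n−5=i, l−5=g, m−5=h, y−5=t, d−5=y.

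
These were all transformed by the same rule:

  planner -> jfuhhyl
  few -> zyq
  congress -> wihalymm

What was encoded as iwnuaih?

octagon

Compare letters: p→j is +20, l→f is +20, a→u is +20 — a constant shift. Every letter moves 20 places later in the alphabet, wrapping around z→a.
Reversing it on iwnuaih: i−20=o, w−20=c, n−20=t, u−20=a, a−20=g, i−20=o, h−20=n.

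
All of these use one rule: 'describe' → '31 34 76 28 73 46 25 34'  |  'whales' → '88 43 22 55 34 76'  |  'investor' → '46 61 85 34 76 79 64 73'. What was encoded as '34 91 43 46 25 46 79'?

d(#4)→31 and e(#5)→34: differences scale by 3, so n = 3·pos + 19. With a=1..z=26, the number is 3·pos + 19.
Decoding 34 91 43 46 25 46 79: 34→(34−19)÷3=5=e, 91→(91−19)÷3=24=x, 43→(43−19)÷3=8=h, 46→(46−19)÷3=9=i, 25→(25−19)÷3=2=b, 46→(46−19)÷3=9=i, 79→(79−19)÷3=20=t.

exhibit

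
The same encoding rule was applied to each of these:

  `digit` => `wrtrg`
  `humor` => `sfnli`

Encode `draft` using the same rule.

Each pair mirrors across the alphabet (d↔w, i↔r, g↔t): positions sum to 25. This is the alphabet-reversal cipher (Atbash): a becomes z, b becomes y, etc.
For draft: d↔w, r↔i, a↔z, f↔u, t↔g.

wizug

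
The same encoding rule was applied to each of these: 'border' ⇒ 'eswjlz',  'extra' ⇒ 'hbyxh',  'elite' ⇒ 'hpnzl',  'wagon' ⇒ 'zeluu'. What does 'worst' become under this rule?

zswya

In border: b→e is +3, o→s is +4, r→w is +5, d→j is +6 — the shift increases by 1 each position. Each letter shifts forward by (position + 3), i.e. 3, 4, 5, … — the shift grows by one for each successive letter.
Applying it to worst: w+3=z, o+4=s, r+5=w, s+6=y, t+7=a.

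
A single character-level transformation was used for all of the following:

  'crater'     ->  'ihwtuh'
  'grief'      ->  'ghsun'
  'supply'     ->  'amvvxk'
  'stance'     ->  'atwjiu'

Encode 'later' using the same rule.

xwtuh

Treating letters as 0–25, the rule is x ↦ 19x + 22 (mod 26).
On later: l(11)→19·11+22≡23=x; a(0)→19·0+22≡22=w; t(19)→19·19+22≡19=t; e(4)→19·4+22≡20=u; r(17)→19·17+22≡7=h (all mod 26).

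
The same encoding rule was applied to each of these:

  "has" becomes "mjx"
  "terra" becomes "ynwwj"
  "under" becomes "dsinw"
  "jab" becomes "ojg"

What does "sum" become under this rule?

xdr

The shift depends on letter class: consonant h→m is +5, but vowel a→j is +9. Vowels shift forward by 9 and consonants shift forward by 5.
Applying it to sum: s(cons)+5=x, u(vowel)+9=d, m(cons)+5=r.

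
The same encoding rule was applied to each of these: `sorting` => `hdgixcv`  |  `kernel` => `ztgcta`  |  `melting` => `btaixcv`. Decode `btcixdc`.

It's a constant shift of +15 (ROT15).
Reversing it on btcixdc: b−15=m, t−15=e, c−15=n, i−15=t, x−15=i, d−15=o, c−15=n.

mention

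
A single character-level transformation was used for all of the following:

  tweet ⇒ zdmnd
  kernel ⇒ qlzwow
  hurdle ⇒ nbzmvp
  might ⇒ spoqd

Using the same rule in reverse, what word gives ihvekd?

In tweet: t→z is +6, w→d is +7, e→m is +8, e→n is +9 — the shift increases by 1 each position. The shift increases by 1 at each position, starting from +6: 6, 7, 8, ….
Decoding ihvekd: i−6=c, h−7=a, v−8=n, e−9=v, k−10=a, d−11=s.

canvas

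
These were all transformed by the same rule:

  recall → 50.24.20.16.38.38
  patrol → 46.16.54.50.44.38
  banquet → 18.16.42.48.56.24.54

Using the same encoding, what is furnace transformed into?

r(#18)→50 and e(#5)→24: differences scale by 2, so n = 2·pos + 14. The formula is n = 2×(alphabet index, a=1) + 14.
For furnace: f=6→26, u=21→56, r=18→50, n=14→42, a=1→16, c=3→20, e=5→24.

26.56.50.42.16.20.24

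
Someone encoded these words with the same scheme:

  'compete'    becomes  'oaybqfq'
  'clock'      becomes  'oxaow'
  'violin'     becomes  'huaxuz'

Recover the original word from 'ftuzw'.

Compare letters: c→o is +12, o→a is +12, m→y is +12 — a constant shift. Each letter is shifted forward by 12 in the alphabet (a Caesar shift of +12).
Undoing it on ftuzw: f−12=t, t−12=h, u−12=i, z−12=n, w−12=k.

think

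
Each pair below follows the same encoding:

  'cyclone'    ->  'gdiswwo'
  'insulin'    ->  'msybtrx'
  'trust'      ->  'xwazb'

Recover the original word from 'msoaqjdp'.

initiate

In cyclone: c→g is +4, y→d is +5, c→i is +6, l→s is +7 — the shift increases by 1 each position. Each letter shifts forward by (position + 4), i.e. 4, 5, 6, … — the shift grows by one for each successive letter.
Reversing it on msoaqjdp: m−4=i, s−5=n, o−6=i, a−7=t, q−8=i, j−9=a, d−10=t, p−11=e.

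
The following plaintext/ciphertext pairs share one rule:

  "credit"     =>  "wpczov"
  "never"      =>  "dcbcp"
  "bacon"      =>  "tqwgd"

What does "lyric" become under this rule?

Each letter's alphabet position (a=0..z=25) is mapped through 3·x+16 mod 26 — an affine cipher.
Applying it to lyric: l(11)→3·11+16≡23=x; y(24)→3·24+16≡10=k; r(17)→3·17+16≡15=p; i(8)→3·8+16≡14=o; c(2)→3·2+16≡22=w (all mod 26).

xkpow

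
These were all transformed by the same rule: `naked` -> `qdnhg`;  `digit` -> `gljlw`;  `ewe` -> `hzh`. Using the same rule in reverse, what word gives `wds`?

tap

This is a Caesar cipher with shift 3.
Decoding wds: w−3=t, d−3=a, s−3=p.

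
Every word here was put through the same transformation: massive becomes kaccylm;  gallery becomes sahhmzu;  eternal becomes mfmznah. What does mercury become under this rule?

kmzgizu

Treating letters as 0–25, the rule is x ↦ 3x + 0 (mod 26).
For mercury: m(12)→3·12+0≡10=k; e(4)→3·4+0≡12=m; r(17)→3·17+0≡25=z; c(2)→3·2+0≡6=g; u(20)→3·20+0≡8=i; r(17)→3·17+0≡25=z; y(24)→3·24+0≡20=u (all mod 26).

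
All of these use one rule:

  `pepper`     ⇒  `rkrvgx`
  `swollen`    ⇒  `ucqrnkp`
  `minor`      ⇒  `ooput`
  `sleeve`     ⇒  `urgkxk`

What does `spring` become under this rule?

Shifts by position in pepper: pos 0: p→r (+2), pos 1: e→k (+6), pos 2: p→r (+2), pos 3: p→v (+6) — repeating every 2. It's a Vigenère-style cipher with numeric key [2,6]: position i shifts by key[i mod 2].
For spring: s+2=u, p+6=v, r+2=t, i+6=o, n+2=p, g+6=m.

uvtopm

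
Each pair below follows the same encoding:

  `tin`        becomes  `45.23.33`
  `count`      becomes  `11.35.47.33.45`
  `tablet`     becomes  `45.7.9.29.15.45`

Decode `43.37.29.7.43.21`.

t(#20)→45 and i(#9)→23: differences scale by 2, so n = 2·pos + 5. The formula is n = 2×(alphabet index, a=1) + 5.
Decoding 43.37.29.7.43.21: 43→(43−5)÷2=19=s, 37→(37−5)÷2=16=p, 29→(29−5)÷2=12=l, 7→(7−5)÷2=1=a, 43→(43−5)÷2=19=s, 21→(21−5)÷2=8=h.

splash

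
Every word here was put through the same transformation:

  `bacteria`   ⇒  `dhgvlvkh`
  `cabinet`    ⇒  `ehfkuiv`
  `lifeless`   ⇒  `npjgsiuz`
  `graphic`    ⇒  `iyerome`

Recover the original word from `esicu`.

The shifts repeat in a cycle of length 3: positions 0,1,… shift by +2, +7, +4, then the pattern repeats.
Reversing it on esicu: e−2=c, s−7=l, i−4=e, c−2=a, u−7=n.

clean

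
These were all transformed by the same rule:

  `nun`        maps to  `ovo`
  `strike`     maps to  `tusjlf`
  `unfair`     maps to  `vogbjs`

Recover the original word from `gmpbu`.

float

Compare letters: n→o is +1, u→v is +1, n→o is +1 — a constant shift. Every letter moves 1 place later in the alphabet, wrapping around z→a.
Decoding gmpbu: g−1=f, m−1=l, p−1=o, b−1=a, u−1=t.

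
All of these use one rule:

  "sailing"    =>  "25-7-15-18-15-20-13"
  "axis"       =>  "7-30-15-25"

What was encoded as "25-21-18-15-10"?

s is letter #19 and maps to 25: an offset of 6. Each letter is replaced by its alphabet position (a=1..z=26) + 6.
Decoding 25-21-18-15-10: 25→(25−6)÷1=19=s, 21→(21−6)÷1=15=o, 18→(18−6)÷1=12=l, 15→(15−6)÷1=9=i, 10→(10−6)÷1=4=d.

solid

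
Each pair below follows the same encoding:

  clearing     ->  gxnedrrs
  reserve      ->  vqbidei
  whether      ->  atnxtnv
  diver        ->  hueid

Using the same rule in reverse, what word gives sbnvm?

A repeating key of period 3 is used — shifts +4, +12, +9 over and over.
Reversing it on sbnvm: s−4=o, b−12=p, n−9=e, v−4=r, m−12=a.

opera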